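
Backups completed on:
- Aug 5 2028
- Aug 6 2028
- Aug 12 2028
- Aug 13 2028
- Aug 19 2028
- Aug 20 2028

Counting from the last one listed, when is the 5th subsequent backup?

Sep 9 2028

The gap pattern 1, 6, 1, 6, 1 repeats every 2 events.
These are the Saturdays and Sundays of each week.
The following Saturday is Aug 26 2028.
Next Sunday: Aug 27 2028.
The following Saturday is Sep 2 2028.
The following Sunday is Sep 3 2028.
The following Saturday is Sep 9 2028.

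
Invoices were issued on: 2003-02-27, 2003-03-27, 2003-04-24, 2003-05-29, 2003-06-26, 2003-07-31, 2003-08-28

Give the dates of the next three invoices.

2003-09-25, 2003-10-30, 2003-11-27

All Thursdays; the gaps (28, 28, 35, 28, 35, 28) vary with month length.
This is the last Thursday of each month.
September 2003 ends with Thursday 2003-09-25.
October 2003 ends with Thursday 2003-10-30.
November 2003 ends with Thursday 2003-11-27.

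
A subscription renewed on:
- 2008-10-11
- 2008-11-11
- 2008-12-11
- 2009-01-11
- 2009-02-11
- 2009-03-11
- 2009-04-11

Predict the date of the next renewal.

2009-05-11

The day-of-month is always 11 (31, 30, 31, 31, 28, 31 days between events).
So this recurs on the 11th of each month.
May 2009: 2009-05-11.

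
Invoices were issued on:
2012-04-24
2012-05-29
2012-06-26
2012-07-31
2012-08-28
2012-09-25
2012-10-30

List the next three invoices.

2012-11-27, 2012-12-25, 2013-01-29

All Tuesdays; the gaps (35, 28, 35, 28, 28, 35) vary with month length.
This is the last Tuesday of each month.
Last Tuesday of November 2012: 2012-11-27.
December 2012 ends with Tuesday 2012-12-25.
Last Tuesday of January 2013: 2013-01-29.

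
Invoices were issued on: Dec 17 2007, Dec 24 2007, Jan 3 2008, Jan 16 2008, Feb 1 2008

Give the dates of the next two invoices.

Intervals are 7, 10, 13, 16 days — an arithmetic progression with common difference 3.
Next gap: 19 days. Feb 1 2008 + 19 days = Feb 20 2008.
Next gap: 22 days. Feb 20 2008 + 22 days = Mar 13 2008.

Feb 20 2008, Mar 13 2008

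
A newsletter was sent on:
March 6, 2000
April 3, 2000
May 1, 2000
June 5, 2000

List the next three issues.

These are Mondays at 28- or 35-day spacing (28, 28, 35).
The pattern: 1st Monday of the month.
1st Monday of July 2000: July 3, 2000.
1st Monday of August 2000: August 7, 2000.
September 2000 — 1st Monday is September 4, 2000.

July 3, 2000; August 7, 2000; September 4, 2000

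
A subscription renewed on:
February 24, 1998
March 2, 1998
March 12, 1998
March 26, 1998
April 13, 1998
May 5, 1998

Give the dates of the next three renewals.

May 31, 1998; June 30, 1998; August 3, 1998

Intervals are 6, 10, 14, 18, 22 days — an arithmetic progression with common difference 4.
Next gap: 26 days. May 5, 1998 + 26 days = May 31, 1998.
Next gap: 30 days. May 31, 1998 + 30 days = June 30, 1998.
Next gap: 34 days. June 30, 1998 + 34 days = August 3, 1998.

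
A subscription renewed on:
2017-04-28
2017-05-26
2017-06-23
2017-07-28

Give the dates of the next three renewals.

2017-08-25, 2017-09-22, 2017-10-27

Gaps: 28, 28, 35 days — a mix of 28 and 35. Every date is a Friday.
Each is the 4th Friday of its month.
August 2017 — 4th Friday is 2017-08-25.
September 2017 — 4th Friday is 2017-09-22.
October 2017 — 4th Friday is 2017-10-27.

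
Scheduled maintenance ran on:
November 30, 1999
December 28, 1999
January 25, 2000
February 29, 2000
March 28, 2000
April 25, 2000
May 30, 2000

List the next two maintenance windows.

All Tuesdays; the gaps (28, 28, 35, 28, 28, 35) vary with month length.
This is the last Tuesday of each month.
June 2000 ends with Tuesday June 27, 2000.
Last Tuesday of July 2000: July 25, 2000.

June 27, 2000; July 25, 2000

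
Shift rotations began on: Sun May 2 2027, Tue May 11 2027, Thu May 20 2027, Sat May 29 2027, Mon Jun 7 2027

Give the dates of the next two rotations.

Wed Jun 16 2027, Fri Jun 25 2027

Gaps between consecutive events: 9, 9, 9, 9 days — a constant 9-day interval.
Mon Jun 7 2027 + 9 days = Wed Jun 16 2027.
Wed Jun 16 2027 + 9 days = Fri Jun 25 2027.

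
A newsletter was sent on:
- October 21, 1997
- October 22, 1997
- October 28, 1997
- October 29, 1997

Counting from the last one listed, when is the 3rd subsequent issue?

Gaps: 1, 6, 1 days — not constant, but cyclic with period 2.
The events fall on every Tuesday and Wednesday.
The following Tuesday is November 4, 1997.
The following Wednesday is November 5, 1997.
The following Tuesday is November 11, 1997.

November 11, 1997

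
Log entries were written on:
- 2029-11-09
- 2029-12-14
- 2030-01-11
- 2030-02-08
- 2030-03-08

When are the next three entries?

2030-04-12, 2030-05-10, 2030-06-14

These are Fridays at 28- or 35-day spacing (35, 28, 28, 28).
The pattern: 2nd Friday of the month.
April 2030 — 2nd Friday is 2030-04-12.
May 2030 — 2nd Friday is 2030-05-10.
2nd Friday of June 2030: 2030-06-14.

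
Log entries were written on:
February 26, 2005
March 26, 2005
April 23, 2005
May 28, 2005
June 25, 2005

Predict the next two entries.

July 23, 2005; August 27, 2005

All dates are Saturdays, 28, 28, 35, 28 days apart.
Specifically, the 4th Saturday of each month.
4th Saturday of July 2005: July 23, 2005.
August 2005 — 4th Saturday is August 27, 2005.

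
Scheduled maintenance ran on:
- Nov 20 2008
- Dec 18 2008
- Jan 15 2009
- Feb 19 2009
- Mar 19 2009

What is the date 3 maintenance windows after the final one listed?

Gaps: 28, 28, 35, 28 days — a mix of 28 and 35. Every date is a Thursday.
Each is the 3rd Thursday of its month.
April 2009 — 3rd Thursday is Apr 16 2009.
3rd Thursday of May 2009: May 21 2009.
3rd Thursday of June 2009: Jun 18 2009.

Jun 18 2009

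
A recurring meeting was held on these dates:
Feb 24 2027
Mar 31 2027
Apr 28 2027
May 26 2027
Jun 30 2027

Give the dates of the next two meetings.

Every date is a Wednesday; gaps 35, 28, 28, 35 days.
Each is the last Wednesday of its month (at least one falls on the 29th or later, ruling out '4th Wednesday').
Last Wednesday of July 2027: Jul 28 2027.
August 2027 ends with Wednesday Aug 25 2027.

Jul 28 2027, Aug 25 2027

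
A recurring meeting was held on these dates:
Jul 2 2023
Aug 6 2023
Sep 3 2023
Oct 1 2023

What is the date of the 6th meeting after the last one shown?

All dates are Sundays, 35, 28, 28 days apart.
Specifically, the 1st Sunday of each month.
1st Sunday of November 2023: Nov 5 2023.
December 2023 — 1st Sunday is Dec 3 2023.
January 2024 — 1st Sunday is Jan 7 2024.
February 2024 — 1st Sunday is Feb 4 2024.
March 2024 — 1st Sunday is Mar 3 2024.
April 2024 — 1st Sunday is Apr 7 2024.

Apr 7 2024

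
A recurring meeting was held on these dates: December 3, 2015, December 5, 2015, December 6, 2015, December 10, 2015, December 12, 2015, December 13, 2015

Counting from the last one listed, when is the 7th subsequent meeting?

December 31, 2015

Every event lands on a Thursday or Saturday or Sunday (gaps cycle 2, 1, 4, 2, 1).
So the schedule is: every Thursday, Saturday and Sunday.
The following Thursday is December 17, 2015.
Next Saturday: December 19, 2015.
The following Sunday is December 20, 2015.
Next Thursday: December 24, 2015.
Next Saturday: December 26, 2015.
The following Sunday is December 27, 2015.
Next Thursday: December 31, 2015.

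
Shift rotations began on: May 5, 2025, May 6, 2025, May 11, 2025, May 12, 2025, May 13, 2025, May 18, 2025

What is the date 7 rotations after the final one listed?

June 2, 2025

Gaps: 1, 5, 1, 1, 5 days — not constant, but cyclic with period 3.
The events fall on every Monday, Tuesday and Sunday.
The following Monday is May 19, 2025.
Next Tuesday: May 20, 2025.
Next Sunday: May 25, 2025.
Next Monday: May 26, 2025.
The following Tuesday is May 27, 2025.
Next Sunday: June 1, 2025.
The following Monday is June 2, 2025.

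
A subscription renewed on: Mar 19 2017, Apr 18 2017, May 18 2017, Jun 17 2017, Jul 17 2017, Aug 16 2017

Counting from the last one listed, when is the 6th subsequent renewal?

Feb 12 2018

Gaps between consecutive events: 30, 30, 30, 30, 30 days — a constant 30-day interval.
Aug 16 2017 + 30 days = Sep 15 2017.
Sep 15 2017 + 30 days = Oct 15 2017.
Oct 15 2017 + 30 days = Nov 14 2017.
Nov 14 2017 + 30 days = Dec 14 2017.
Dec 14 2017 + 30 days = Jan 13 2018.
Jan 13 2018 + 30 days = Feb 12 2018.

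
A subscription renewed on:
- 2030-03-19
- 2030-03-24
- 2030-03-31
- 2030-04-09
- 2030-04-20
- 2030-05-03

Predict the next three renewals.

2030-05-18, 2030-06-04, 2030-06-23

Intervals are 5, 7, 9, 11, 13 days — an arithmetic progression with common difference 2.
Next gap: 15 days. 2030-05-03 + 15 days = 2030-05-18.
Next gap: 17 days. 2030-05-18 + 17 days = 2030-06-04.
Next gap: 19 days. 2030-06-04 + 19 days = 2030-06-23.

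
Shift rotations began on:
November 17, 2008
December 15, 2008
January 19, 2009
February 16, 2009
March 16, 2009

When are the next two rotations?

April 20, 2009; May 18, 2009

All dates are Mondays, 28, 35, 28, 28 days apart.
Specifically, the 3rd Monday of each month.
April 2009 — 3rd Monday is April 20, 2009.
May 2009 — 3rd Monday is May 18, 2009.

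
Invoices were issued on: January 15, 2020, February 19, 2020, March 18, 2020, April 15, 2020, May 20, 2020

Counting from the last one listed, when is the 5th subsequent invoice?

October 21, 2020

Gaps: 35, 28, 28, 35 days — a mix of 28 and 35. Every date is a Wednesday.
Each is the 3rd Wednesday of its month.
June 2020 — 3rd Wednesday is June 17, 2020.
3rd Wednesday of July 2020: July 15, 2020.
3rd Wednesday of August 2020: August 19, 2020.
3rd Wednesday of September 2020: September 16, 2020.
October 2020 — 3rd Wednesday is October 21, 2020.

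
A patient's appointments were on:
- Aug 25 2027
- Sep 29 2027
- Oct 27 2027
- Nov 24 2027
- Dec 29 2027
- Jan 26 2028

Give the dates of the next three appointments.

Feb 23 2028, Mar 29 2028, Apr 26 2028

These are Wednesdays with 35, 28, 28, 35, 28-day gaps.
Each is the final Wednesday of its month — Sep 29 2027 is past the 28th, so '4th Wednesday' doesn't fit.
February 2028 ends with Wednesday Feb 23 2028.
March 2028 ends with Wednesday Mar 29 2028.
Last Wednesday of April 2028: Apr 26 2028.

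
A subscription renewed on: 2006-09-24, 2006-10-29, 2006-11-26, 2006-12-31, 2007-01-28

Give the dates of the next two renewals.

Every date is a Sunday; gaps 35, 28, 35, 28 days.
Each is the last Sunday of its month (at least one falls on the 29th or later, ruling out '4th Sunday').
Last Sunday of February 2007: 2007-02-25.
March 2007 ends with Sunday 2007-03-25.

2007-02-25, 2007-03-25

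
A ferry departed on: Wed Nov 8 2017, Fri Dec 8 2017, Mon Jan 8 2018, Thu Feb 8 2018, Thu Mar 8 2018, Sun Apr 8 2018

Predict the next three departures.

Tue May 8 2018, Fri Jun 8 2018, Sun Jul 8 2018

Gaps: 30, 31, 31, 28, 31 days — not constant. Every event is on the 8th of the month.
Pattern: the 8th of each month.
Next: May 2018 → Tue May 8 2018.
Next: June 2018 → Fri Jun 8 2018.
July 2018: Sun Jul 8 2018.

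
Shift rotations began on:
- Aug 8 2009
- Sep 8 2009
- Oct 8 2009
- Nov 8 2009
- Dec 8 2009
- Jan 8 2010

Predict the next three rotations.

Feb 8 2010, Mar 8 2010, Apr 8 2010

Gaps: 31, 30, 31, 30, 31 days — not constant. Every event is on the 8th of the month.
Pattern: the 8th of each month.
Next: February 2010 → Feb 8 2010.
March 2010: Mar 8 2010.
April 2010: Apr 8 2010.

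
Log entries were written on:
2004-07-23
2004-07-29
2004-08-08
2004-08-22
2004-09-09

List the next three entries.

2004-10-01, 2004-10-27, 2004-11-26

Intervals are 6, 10, 14, 18 days — an arithmetic progression with common difference 4.
Next gap: 22 days. 2004-09-09 + 22 days = 2004-10-01.
Next gap: 26 days. 2004-10-01 + 26 days = 2004-10-27.
Next gap: 30 days. 2004-10-27 + 30 days = 2004-11-26.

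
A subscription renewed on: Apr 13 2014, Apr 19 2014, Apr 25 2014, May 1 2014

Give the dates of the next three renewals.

May 7 2014, May 13 2014, May 19 2014

Gaps between consecutive events: 6, 6, 6 days — a constant 6-day interval.
May 1 2014 + 6 days = May 7 2014.
May 7 2014 + 6 days = May 13 2014.
May 13 2014 + 6 days = May 19 2014.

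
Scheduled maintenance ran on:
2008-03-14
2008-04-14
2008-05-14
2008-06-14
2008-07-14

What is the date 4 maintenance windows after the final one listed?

The day-of-month is always 14 (31, 30, 31, 30 days between events).
So this recurs on the 14th of each month.
Next: August 2008 → 2008-08-14.
September 2008: 2008-09-14.
October 2008: 2008-10-14.
Next: November 2008 → 2008-11-14.

2008-11-14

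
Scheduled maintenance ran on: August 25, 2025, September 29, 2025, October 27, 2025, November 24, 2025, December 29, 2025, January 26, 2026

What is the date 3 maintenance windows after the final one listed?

Every date is a Monday; gaps 35, 28, 28, 35, 28 days.
Each is the last Monday of its month (at least one falls on the 29th or later, ruling out '4th Monday').
February 2026 ends with Monday February 23, 2026.
March 2026 ends with Monday March 30, 2026.
Last Monday of April 2026: April 27, 2026.

April 27, 2026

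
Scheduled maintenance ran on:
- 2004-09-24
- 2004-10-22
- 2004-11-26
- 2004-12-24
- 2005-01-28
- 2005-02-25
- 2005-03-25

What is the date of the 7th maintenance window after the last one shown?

2005-10-28

All dates are Fridays, 28, 35, 28, 35, 28, 28 days apart.
Specifically, the 4th Friday of each month.
4th Friday of April 2005: 2005-04-22.
4th Friday of May 2005: 2005-05-27.
4th Friday of June 2005: 2005-06-24.
July 2005 — 4th Friday is 2005-07-22.
4th Friday of August 2005: 2005-08-26.
September 2005 — 4th Friday is 2005-09-23.
October 2005 — 4th Friday is 2005-10-28.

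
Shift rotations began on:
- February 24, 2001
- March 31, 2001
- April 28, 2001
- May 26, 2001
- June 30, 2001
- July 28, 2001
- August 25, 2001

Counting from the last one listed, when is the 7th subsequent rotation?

March 30, 2002

These are Saturdays with 35, 28, 28, 35, 28, 28-day gaps.
Each is the final Saturday of its month — March 31, 2001 is past the 28th, so '4th Saturday' doesn't fit.
September 2001 ends with Saturday September 29, 2001.
October 2001 ends with Saturday October 27, 2001.
November 2001 ends with Saturday November 24, 2001.
December 2001 ends with Saturday December 29, 2001.
January 2002 ends with Saturday January 26, 2002.
Last Saturday of February 2002: February 23, 2002.
Last Saturday of March 2002: March 30, 2002.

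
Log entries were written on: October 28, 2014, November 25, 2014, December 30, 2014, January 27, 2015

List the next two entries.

February 24, 2015; March 31, 2015

These are Tuesdays with 28, 35, 28-day gaps.
Each is the final Tuesday of its month — December 30, 2014 is past the 28th, so '4th Tuesday' doesn't fit.
February 2015 ends with Tuesday February 24, 2015.
Last Tuesday of March 2015: March 31, 2015.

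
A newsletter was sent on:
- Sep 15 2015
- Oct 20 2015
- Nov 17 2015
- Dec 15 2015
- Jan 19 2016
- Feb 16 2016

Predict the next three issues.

These are Tuesdays at 28- or 35-day spacing (35, 28, 28, 35, 28).
The pattern: 3rd Tuesday of the month.
March 2016 — 3rd Tuesday is Mar 15 2016.
3rd Tuesday of April 2016: Apr 19 2016.
3rd Tuesday of May 2016: May 17 2016.

Mar 15 2016, Apr 19 2016, May 17 2016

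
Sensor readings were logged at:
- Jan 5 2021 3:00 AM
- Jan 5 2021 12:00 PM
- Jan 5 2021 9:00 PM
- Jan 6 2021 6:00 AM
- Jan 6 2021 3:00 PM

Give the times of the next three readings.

Jan 7 2021 12:00 AM, Jan 7 2021 9:00 AM, Jan 7 2021 6:00 PM

The interval is a steady 9 hours (9, 9, 9, 9).
Jan 6 2021 3:00 PM + 9 h = Jan 7 2021 12:00 AM.
Jan 7 2021 12:00 AM + 9 h = Jan 7 2021 9:00 AM.
Jan 7 2021 9:00 AM + 9 h = Jan 7 2021 6:00 PM.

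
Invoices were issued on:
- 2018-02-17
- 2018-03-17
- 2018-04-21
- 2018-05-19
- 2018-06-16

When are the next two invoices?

2018-07-21, 2018-08-18

All dates are Saturdays, 28, 35, 28, 28 days apart.
Specifically, the 3rd Saturday of each month.
July 2018 — 3rd Saturday is 2018-07-21.
3rd Saturday of August 2018: 2018-08-18.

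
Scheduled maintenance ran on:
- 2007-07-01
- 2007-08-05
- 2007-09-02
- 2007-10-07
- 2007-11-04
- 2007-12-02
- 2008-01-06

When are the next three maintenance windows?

2008-02-03, 2008-03-02, 2008-04-06

All dates are Sundays, 35, 28, 35, 28, 28, 35 days apart.
Specifically, the 1st Sunday of each month.
1st Sunday of February 2008: 2008-02-03.
March 2008 — 1st Sunday is 2008-03-02.
April 2008 — 1st Sunday is 2008-04-06.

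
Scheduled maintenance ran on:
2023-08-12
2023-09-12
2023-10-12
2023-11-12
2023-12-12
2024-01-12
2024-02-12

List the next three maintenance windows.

Gaps: 31, 30, 31, 30, 31, 31 days — not constant. Every event is on the 12th of the month.
Pattern: the 12th of each month.
Next: March 2024 → 2024-03-12.
Next: April 2024 → 2024-04-12.
Next: May 2024 → 2024-05-12.

2024-03-12, 2024-04-12, 2024-05-12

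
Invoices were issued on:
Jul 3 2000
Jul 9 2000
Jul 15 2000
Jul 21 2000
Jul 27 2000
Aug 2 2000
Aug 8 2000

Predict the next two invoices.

Aug 14 2000, Aug 20 2000

Every event comes 6 days after the last (6, 6, 6, 6, 6, 6).
Aug 8 2000 + 6 days = Aug 14 2000.
Aug 14 2000 + 6 days = Aug 20 2000.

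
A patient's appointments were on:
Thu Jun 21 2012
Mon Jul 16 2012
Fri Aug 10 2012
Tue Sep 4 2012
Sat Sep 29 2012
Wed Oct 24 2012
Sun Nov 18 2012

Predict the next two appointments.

Thu Dec 13 2012, Mon Jan 7 2013

Every event comes 25 days after the last (25, 25, 25, 25, 25, 25).
Sun Nov 18 2012 + 25 days = Thu Dec 13 2012.
Thu Dec 13 2012 + 25 days = Mon Jan 7 2013.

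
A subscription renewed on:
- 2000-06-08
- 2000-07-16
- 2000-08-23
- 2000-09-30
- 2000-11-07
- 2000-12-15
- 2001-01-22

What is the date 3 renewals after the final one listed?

2001-05-16

Gaps between consecutive events: 38, 38, 38, 38, 38, 38 days — a constant 38-day interval.
2001-01-22 + 38 days = 2001-03-01.
2001-03-01 + 38 days = 2001-04-08.
2001-04-08 + 38 days = 2001-05-16.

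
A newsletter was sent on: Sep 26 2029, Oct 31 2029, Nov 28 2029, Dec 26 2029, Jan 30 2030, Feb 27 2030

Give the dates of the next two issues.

All Wednesdays; the gaps (35, 28, 28, 35, 28) vary with month length.
This is the last Wednesday of each month.
March 2030 ends with Wednesday Mar 27 2030.
Last Wednesday of April 2030: Apr 24 2030.

Mar 27 2030, Apr 24 2030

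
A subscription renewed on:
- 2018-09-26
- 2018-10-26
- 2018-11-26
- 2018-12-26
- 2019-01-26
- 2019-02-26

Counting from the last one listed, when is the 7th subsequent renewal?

2019-09-26

The day-of-month is always 26 (30, 31, 30, 31, 31 days between events).
So this recurs on the 26th of each month.
March 2019: 2019-03-26.
Next: April 2019 → 2019-04-26.
May 2019: 2019-05-26.
June 2019: 2019-06-26.
July 2019: 2019-07-26.
August 2019: 2019-08-26.
Next: September 2019 → 2019-09-26.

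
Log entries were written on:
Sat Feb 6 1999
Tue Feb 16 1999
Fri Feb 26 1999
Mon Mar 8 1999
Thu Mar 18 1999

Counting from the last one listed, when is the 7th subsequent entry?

Every event comes 10 days after the last (10, 10, 10, 10).
Thu Mar 18 1999 + 10 days = Sun Mar 28 1999.
Sun Mar 28 1999 + 10 days = Wed Apr 7 1999.
Wed Apr 7 1999 + 10 days = Sat Apr 17 1999.
Sat Apr 17 1999 + 10 days = Tue Apr 27 1999.
Tue Apr 27 1999 + 10 days = Fri May 7 1999.
Fri May 7 1999 + 10 days = Mon May 17 1999.
Mon May 17 1999 + 10 days = Thu May 27 1999.

Thu May 27 1999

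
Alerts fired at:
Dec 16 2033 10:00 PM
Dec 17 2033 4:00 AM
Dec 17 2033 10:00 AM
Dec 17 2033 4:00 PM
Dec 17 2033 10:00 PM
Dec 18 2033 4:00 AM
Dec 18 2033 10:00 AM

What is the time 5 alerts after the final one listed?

Dec 19 2033 4:00 PM

Gaps: 6, 6, 6, 6, 6, 6 hours — each event is 6 hours after the previous one.
Dec 18 2033 10:00 AM + 6 h = Dec 18 2033 4:00 PM.
Dec 18 2033 4:00 PM + 6 h = Dec 18 2033 10:00 PM.
Dec 18 2033 10:00 PM + 6 h = Dec 19 2033 4:00 AM.
Dec 19 2033 4:00 AM + 6 h = Dec 19 2033 10:00 AM.
Dec 19 2033 10:00 AM + 6 h = Dec 19 2033 4:00 PM.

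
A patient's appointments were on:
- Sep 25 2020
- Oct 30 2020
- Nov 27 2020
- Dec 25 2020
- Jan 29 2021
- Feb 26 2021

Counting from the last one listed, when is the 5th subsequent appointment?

Jul 30 2021

Every date is a Friday; gaps 35, 28, 28, 35, 28 days.
Each is the last Friday of its month (at least one falls on the 29th or later, ruling out '4th Friday').
March 2021 ends with Friday Mar 26 2021.
Last Friday of April 2021: Apr 30 2021.
Last Friday of May 2021: May 28 2021.
June 2021 ends with Friday Jun 25 2021.
July 2021 ends with Friday Jul 30 2021.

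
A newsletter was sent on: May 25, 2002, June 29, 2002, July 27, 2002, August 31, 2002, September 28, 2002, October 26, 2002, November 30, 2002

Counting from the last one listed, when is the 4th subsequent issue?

Every date is a Saturday; gaps 35, 28, 35, 28, 28, 35 days.
Each is the last Saturday of its month (at least one falls on the 29th or later, ruling out '4th Saturday').
December 2002 ends with Saturday December 28, 2002.
Last Saturday of January 2003: January 25, 2003.
February 2003 ends with Saturday February 22, 2003.
March 2003 ends with Saturday March 29, 2003.

March 29, 2003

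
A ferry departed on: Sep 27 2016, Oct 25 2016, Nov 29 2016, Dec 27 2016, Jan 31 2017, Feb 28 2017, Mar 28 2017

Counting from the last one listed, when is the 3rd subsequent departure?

Jun 27 2017

These are Tuesdays with 28, 35, 28, 35, 28, 28-day gaps.
Each is the final Tuesday of its month — Nov 29 2016 is past the 28th, so '4th Tuesday' doesn't fit.
April 2017 ends with Tuesday Apr 25 2017.
May 2017 ends with Tuesday May 30 2017.
June 2017 ends with Tuesday Jun 27 2017.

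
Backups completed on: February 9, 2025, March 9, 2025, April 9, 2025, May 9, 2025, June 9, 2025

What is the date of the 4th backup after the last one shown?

Each date is the 9th; the gaps (28, 31, 30, 31) track the month lengths.
The rule is the 9th of each month.
July 2025: July 9, 2025.
August 2025: August 9, 2025.
Next: September 2025 → September 9, 2025.
October 2025: October 9, 2025.

October 9, 2025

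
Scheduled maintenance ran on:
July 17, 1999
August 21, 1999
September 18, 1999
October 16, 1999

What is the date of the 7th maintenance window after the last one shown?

Gaps: 35, 28, 28 days — a mix of 28 and 35. Every date is a Saturday.
Each is the 3rd Saturday of its month.
3rd Saturday of November 1999: November 20, 1999.
December 1999 — 3rd Saturday is December 18, 1999.
3rd Saturday of January 2000: January 15, 2000.
3rd Saturday of February 2000: February 19, 2000.
3rd Saturday of March 2000: March 18, 2000.
3rd Saturday of April 2000: April 15, 2000.
3rd Saturday of May 2000: May 20, 2000.

May 20, 2000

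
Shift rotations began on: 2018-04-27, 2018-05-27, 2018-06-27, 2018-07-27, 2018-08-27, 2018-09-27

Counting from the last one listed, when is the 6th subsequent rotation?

2019-03-27

Each date is the 27th; the gaps (30, 31, 30, 31, 31) track the month lengths.
The rule is the 27th of each month.
Next: October 2018 → 2018-10-27.
November 2018: 2018-11-27.
Next: December 2018 → 2018-12-27.
January 2019: 2019-01-27.
February 2019: 2019-02-27.
Next: March 2019 → 2019-03-27.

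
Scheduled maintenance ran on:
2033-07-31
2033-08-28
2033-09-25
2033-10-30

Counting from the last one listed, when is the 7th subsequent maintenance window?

These are Sundays with 28, 28, 35-day gaps.
Each is the final Sunday of its month — 2033-07-31 is past the 28th, so '4th Sunday' doesn't fit.
Last Sunday of November 2033: 2033-11-27.
Last Sunday of December 2033: 2033-12-25.
Last Sunday of January 2034: 2034-01-29.
Last Sunday of February 2034: 2034-02-26.
Last Sunday of March 2034: 2034-03-26.
Last Sunday of April 2034: 2034-04-30.
Last Sunday of May 2034: 2034-05-28.

2034-05-28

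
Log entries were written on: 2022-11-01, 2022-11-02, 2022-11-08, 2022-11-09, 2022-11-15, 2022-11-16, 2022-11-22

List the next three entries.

Every event lands on a Tuesday or Wednesday (gaps cycle 1, 6, 1, 6, 1, 6).
So the schedule is: every Tuesday and Wednesday.
The following Wednesday is 2022-11-23.
The following Tuesday is 2022-11-29.
The following Wednesday is 2022-11-30.

2022-11-23, 2022-11-29, 2022-11-30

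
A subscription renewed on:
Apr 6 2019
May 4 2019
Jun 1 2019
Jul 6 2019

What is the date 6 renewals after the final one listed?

These are Saturdays at 28- or 35-day spacing (28, 28, 35).
The pattern: 1st Saturday of the month.
1st Saturday of August 2019: Aug 3 2019.
1st Saturday of September 2019: Sep 7 2019.
1st Saturday of October 2019: Oct 5 2019.
November 2019 — 1st Saturday is Nov 2 2019.
1st Saturday of December 2019: Dec 7 2019.
1st Saturday of January 2020: Jan 4 2020.

Jan 4 2020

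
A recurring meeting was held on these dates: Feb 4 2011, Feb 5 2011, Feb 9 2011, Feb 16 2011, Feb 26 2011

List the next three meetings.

Mar 11 2011, Mar 27 2011, Apr 15 2011

Intervals are 1, 4, 7, 10 days — an arithmetic progression with common difference 3.
Next gap: 13 days. Feb 26 2011 + 13 days = Mar 11 2011.
Next gap: 16 days. Mar 11 2011 + 16 days = Mar 27 2011.
Next gap: 19 days. Mar 27 2011 + 19 days = Apr 15 2011.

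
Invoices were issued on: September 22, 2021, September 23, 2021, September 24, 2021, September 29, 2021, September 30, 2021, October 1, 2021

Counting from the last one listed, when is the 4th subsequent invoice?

Gaps: 1, 1, 5, 1, 1 days — not constant, but cyclic with period 3.
The events fall on every Wednesday, Thursday and Friday.
The following Wednesday is October 6, 2021.
Next Thursday: October 7, 2021.
The following Friday is October 8, 2021.
Next Wednesday: October 13, 2021.

October 13, 2021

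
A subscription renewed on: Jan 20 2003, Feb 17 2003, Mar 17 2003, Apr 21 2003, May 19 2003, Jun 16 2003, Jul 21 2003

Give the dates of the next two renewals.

Gaps: 28, 28, 35, 28, 28, 35 days — a mix of 28 and 35. Every date is a Monday.
Each is the 3rd Monday of its month.
August 2003 — 3rd Monday is Aug 18 2003.
3rd Monday of September 2003: Sep 15 2003.

Aug 18 2003, Sep 15 2003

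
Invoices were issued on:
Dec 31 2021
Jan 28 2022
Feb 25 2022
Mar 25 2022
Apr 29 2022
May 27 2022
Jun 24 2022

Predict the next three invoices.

Jul 29 2022, Aug 26 2022, Sep 30 2022

These are Fridays with 28, 28, 28, 35, 28, 28-day gaps.
Each is the final Friday of its month — Dec 31 2021 is past the 28th, so '4th Friday' doesn't fit.
Last Friday of July 2022: Jul 29 2022.
August 2022 ends with Friday Aug 26 2022.
Last Friday of September 2022: Sep 30 2022.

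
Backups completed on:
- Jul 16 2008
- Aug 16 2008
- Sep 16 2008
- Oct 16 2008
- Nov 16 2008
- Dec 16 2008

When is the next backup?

Jan 16 2009

Gaps: 31, 31, 30, 31, 30 days — not constant. Every event is on the 16th of the month.
Pattern: the 16th of each month.
January 2009: Jan 16 2009.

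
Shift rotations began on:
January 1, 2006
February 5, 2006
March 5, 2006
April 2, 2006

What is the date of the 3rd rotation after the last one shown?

All dates are Sundays, 35, 28, 28 days apart.
Specifically, the 1st Sunday of each month.
1st Sunday of May 2006: May 7, 2006.
June 2006 — 1st Sunday is June 4, 2006.
July 2006 — 1st Sunday is July 2, 2006.

July 2, 2006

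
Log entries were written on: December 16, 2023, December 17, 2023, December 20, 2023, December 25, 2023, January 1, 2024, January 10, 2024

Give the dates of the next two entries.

Gaps: 1, 3, 5, 7, 9 days — each gap is 2 larger than the previous one.
Next gap: 11 days. January 10, 2024 + 11 days = January 21, 2024.
Next gap: 13 days. January 21, 2024 + 13 days = February 3, 2024.

January 21, 2024; February 3, 2024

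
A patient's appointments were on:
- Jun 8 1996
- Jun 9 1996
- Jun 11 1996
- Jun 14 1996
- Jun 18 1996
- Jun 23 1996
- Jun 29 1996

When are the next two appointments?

Intervals are 1, 2, 3, 4, 5, 6 days — an arithmetic progression with common difference 1.
Next gap: 7 days. Jun 29 1996 + 7 days = Jul 6 1996.
Next gap: 8 days. Jul 6 1996 + 8 days = Jul 14 1996.

Jul 6 1996, Jul 14 1996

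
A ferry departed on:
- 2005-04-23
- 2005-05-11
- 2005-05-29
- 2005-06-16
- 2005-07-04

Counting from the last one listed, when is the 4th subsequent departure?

2005-09-14

The spacing is 18, 18, 18, 18 days — always 18 days.
2005-07-04 + 18 days = 2005-07-22.
2005-07-22 + 18 days = 2005-08-09.
2005-08-09 + 18 days = 2005-08-27.
2005-08-27 + 18 days = 2005-09-14.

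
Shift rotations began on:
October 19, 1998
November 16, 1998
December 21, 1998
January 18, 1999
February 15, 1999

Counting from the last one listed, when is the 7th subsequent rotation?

September 20, 1999

These are Mondays at 28- or 35-day spacing (28, 35, 28, 28).
The pattern: 3rd Monday of the month.
March 1999 — 3rd Monday is March 15, 1999.
3rd Monday of April 1999: April 19, 1999.
May 1999 — 3rd Monday is May 17, 1999.
3rd Monday of June 1999: June 21, 1999.
3rd Monday of July 1999: July 19, 1999.
August 1999 — 3rd Monday is August 16, 1999.
September 1999 — 3rd Monday is September 20, 1999.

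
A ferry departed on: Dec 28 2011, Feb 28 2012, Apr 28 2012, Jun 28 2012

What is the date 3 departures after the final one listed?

Each date is the 28th; the gaps (62, 60, 61) track the month lengths.
The rule is the 28th of every 2 months.
August 2012: Aug 28 2012.
Next: October 2012 → Oct 28 2012.
December 2012: Dec 28 2012.

Dec 28 2012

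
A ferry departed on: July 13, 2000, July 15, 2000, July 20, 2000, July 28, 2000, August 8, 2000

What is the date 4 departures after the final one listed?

Intervals are 2, 5, 8, 11 days — an arithmetic progression with common difference 3.
Next gap: 14 days. August 8, 2000 + 14 days = August 22, 2000.
Next gap: 17 days. August 22, 2000 + 17 days = September 8, 2000.
Next gap: 20 days. September 8, 2000 + 20 days = September 28, 2000.
Next gap: 23 days. September 28, 2000 + 23 days = October 21, 2000.

October 21, 2000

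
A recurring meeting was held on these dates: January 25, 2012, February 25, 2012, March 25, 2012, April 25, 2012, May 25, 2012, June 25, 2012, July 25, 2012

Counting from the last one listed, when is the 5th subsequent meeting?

The day-of-month is always 25 (31, 29, 31, 30, 31, 30 days between events).
So this recurs on the 25th of each month.
August 2012: August 25, 2012.
September 2012: September 25, 2012.
October 2012: October 25, 2012.
November 2012: November 25, 2012.
Next: December 2012 → December 25, 2012.

December 25, 2012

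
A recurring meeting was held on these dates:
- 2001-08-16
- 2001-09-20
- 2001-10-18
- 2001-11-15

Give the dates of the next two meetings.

All dates are Thursdays, 35, 28, 28 days apart.
Specifically, the 3rd Thursday of each month.
December 2001 — 3rd Thursday is 2001-12-20.
3rd Thursday of January 2002: 2002-01-17.

2001-12-20, 2002-01-17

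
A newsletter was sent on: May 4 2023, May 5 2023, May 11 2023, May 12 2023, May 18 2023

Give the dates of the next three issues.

May 19 2023, May 25 2023, May 26 2023

Every event lands on a Thursday or Friday (gaps cycle 1, 6, 1, 6).
So the schedule is: every Thursday and Friday.
The following Friday is May 19 2023.
Next Thursday: May 25 2023.
The following Friday is May 26 2023.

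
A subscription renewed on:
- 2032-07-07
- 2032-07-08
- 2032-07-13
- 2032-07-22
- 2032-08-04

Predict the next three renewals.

2032-08-21, 2032-09-11, 2032-10-06

Gaps: 1, 5, 9, 13 days — each gap is 4 larger than the previous one.
Next gap: 17 days. 2032-08-04 + 17 days = 2032-08-21.
Next gap: 21 days. 2032-08-21 + 21 days = 2032-09-11.
Next gap: 25 days. 2032-09-11 + 25 days = 2032-10-06.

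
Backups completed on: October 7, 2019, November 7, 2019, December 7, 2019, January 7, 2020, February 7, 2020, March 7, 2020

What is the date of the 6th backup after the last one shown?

The day-of-month is always 7 (31, 30, 31, 31, 29 days between events).
So this recurs on the 7th of each month.
April 2020: April 7, 2020.
Next: May 2020 → May 7, 2020.
June 2020: June 7, 2020.
July 2020: July 7, 2020.
August 2020: August 7, 2020.
September 2020: September 7, 2020.

September 7, 2020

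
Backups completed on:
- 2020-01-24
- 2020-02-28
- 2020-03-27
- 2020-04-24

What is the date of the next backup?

These are Fridays at 28- or 35-day spacing (35, 28, 28).
The pattern: 4th Friday of the month.
4th Friday of May 2020: 2020-05-22.

2020-05-22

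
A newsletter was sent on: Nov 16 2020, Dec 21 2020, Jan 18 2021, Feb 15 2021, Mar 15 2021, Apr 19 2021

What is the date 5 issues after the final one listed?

Sep 20 2021

All dates are Mondays, 35, 28, 28, 28, 35 days apart.
Specifically, the 3rd Monday of each month.
May 2021 — 3rd Monday is May 17 2021.
June 2021 — 3rd Monday is Jun 21 2021.
July 2021 — 3rd Monday is Jul 19 2021.
August 2021 — 3rd Monday is Aug 16 2021.
September 2021 — 3rd Monday is Sep 20 2021.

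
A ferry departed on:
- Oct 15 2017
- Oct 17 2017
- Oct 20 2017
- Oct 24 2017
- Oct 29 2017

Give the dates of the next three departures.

Nov 4 2017, Nov 11 2017, Nov 19 2017

Intervals are 2, 3, 4, 5 days — an arithmetic progression with common difference 1.
Next gap: 6 days. Oct 29 2017 + 6 days = Nov 4 2017.
Next gap: 7 days. Nov 4 2017 + 7 days = Nov 11 2017.
Next gap: 8 days. Nov 11 2017 + 8 days = Nov 19 2017.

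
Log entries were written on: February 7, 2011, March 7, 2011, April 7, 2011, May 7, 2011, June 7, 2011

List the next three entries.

The day-of-month is always 7 (28, 31, 30, 31 days between events).
So this recurs on the 7th of each month.
July 2011: July 7, 2011.
Next: August 2011 → August 7, 2011.
September 2011: September 7, 2011.

July 7, 2011; August 7, 2011; September 7, 2011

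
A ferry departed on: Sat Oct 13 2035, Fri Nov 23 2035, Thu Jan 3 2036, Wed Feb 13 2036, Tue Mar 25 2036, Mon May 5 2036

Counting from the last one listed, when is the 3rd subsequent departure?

Every event comes 41 days after the last (41, 41, 41, 41, 41).
Mon May 5 2036 + 41 days = Sun Jun 15 2036.
Sun Jun 15 2036 + 41 days = Sat Jul 26 2036.
Sat Jul 26 2036 + 41 days = Fri Sep 5 2036.

Fri Sep 5 2036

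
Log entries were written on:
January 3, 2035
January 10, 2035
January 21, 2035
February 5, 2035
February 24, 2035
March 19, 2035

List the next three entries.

Intervals are 7, 11, 15, 19, 23 days — an arithmetic progression with common difference 4.
Next gap: 27 days. March 19, 2035 + 27 days = April 15, 2035.
Next gap: 31 days. April 15, 2035 + 31 days = May 16, 2035.
Next gap: 35 days. May 16, 2035 + 35 days = June 20, 2035.

April 15, 2035; May 16, 2035; June 20, 2035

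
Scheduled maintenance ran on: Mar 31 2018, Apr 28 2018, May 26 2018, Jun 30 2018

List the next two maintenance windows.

Jul 28 2018, Aug 25 2018

These are Saturdays with 28, 28, 35-day gaps.
Each is the final Saturday of its month — Mar 31 2018 is past the 28th, so '4th Saturday' doesn't fit.
Last Saturday of July 2018: Jul 28 2018.
August 2018 ends with Saturday Aug 25 2018.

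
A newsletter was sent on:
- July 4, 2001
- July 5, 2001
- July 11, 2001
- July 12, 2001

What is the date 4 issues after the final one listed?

July 26, 2001

Every event lands on a Wednesday or Thursday (gaps cycle 1, 6, 1).
So the schedule is: every Wednesday and Thursday.
Next Wednesday: July 18, 2001.
The following Thursday is July 19, 2001.
The following Wednesday is July 25, 2001.
Next Thursday: July 26, 2001.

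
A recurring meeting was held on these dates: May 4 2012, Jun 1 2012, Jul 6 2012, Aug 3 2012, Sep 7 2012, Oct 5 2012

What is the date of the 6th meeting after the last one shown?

These are Fridays at 28- or 35-day spacing (28, 35, 28, 35, 28).
The pattern: 1st Friday of the month.
November 2012 — 1st Friday is Nov 2 2012.
1st Friday of December 2012: Dec 7 2012.
January 2013 — 1st Friday is Jan 4 2013.
1st Friday of February 2013: Feb 1 2013.
March 2013 — 1st Friday is Mar 1 2013.
1st Friday of April 2013: Apr 5 2013.

Apr 5 2013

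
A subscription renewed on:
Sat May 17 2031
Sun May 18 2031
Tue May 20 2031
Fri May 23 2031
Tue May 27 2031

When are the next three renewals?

Sun Jun 1 2031, Sat Jun 7 2031, Sat Jun 14 2031

Gaps: 1, 2, 3, 4 days — each gap is 1 larger than the previous one.
Next gap: 5 days. Tue May 27 2031 + 5 days = Sun Jun 1 2031.
Next gap: 6 days. Sun Jun 1 2031 + 6 days = Sat Jun 7 2031.
Next gap: 7 days. Sat Jun 7 2031 + 7 days = Sat Jun 14 2031.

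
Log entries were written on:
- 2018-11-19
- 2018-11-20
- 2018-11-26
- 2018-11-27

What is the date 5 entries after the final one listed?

The gap pattern 1, 6, 1 repeats every 2 events.
These are the Mondays and Tuesdays of each week.
Next Monday: 2018-12-03.
Next Tuesday: 2018-12-04.
Next Monday: 2018-12-10.
Next Tuesday: 2018-12-11.
The following Monday is 2018-12-17.

2018-12-17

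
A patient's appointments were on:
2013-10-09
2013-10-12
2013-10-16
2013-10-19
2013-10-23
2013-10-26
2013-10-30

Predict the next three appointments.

2013-11-02, 2013-11-06, 2013-11-09

Every event lands on a Wednesday or Saturday (gaps cycle 3, 4, 3, 4, 3, 4).
So the schedule is: every Wednesday and Saturday.
Next Saturday: 2013-11-02.
Next Wednesday: 2013-11-06.
The following Saturday is 2013-11-09.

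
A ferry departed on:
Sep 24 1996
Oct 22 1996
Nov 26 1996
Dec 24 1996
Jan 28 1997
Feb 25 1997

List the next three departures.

These are Tuesdays at 28- or 35-day spacing (28, 35, 28, 35, 28).
The pattern: 4th Tuesday of the month.
4th Tuesday of March 1997: Mar 25 1997.
4th Tuesday of April 1997: Apr 22 1997.
4th Tuesday of May 1997: May 27 1997.

Mar 25 1997, Apr 22 1997, May 27 1997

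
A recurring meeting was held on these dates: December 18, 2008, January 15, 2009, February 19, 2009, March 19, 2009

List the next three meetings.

April 16, 2009; May 21, 2009; June 18, 2009

These are Thursdays at 28- or 35-day spacing (28, 35, 28).
The pattern: 3rd Thursday of the month.
April 2009 — 3rd Thursday is April 16, 2009.
3rd Thursday of May 2009: May 21, 2009.
3rd Thursday of June 2009: June 18, 2009.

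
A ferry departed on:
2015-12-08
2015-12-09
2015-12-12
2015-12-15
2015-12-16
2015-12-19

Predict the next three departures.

Every event lands on a Tuesday or Wednesday or Saturday (gaps cycle 1, 3, 3, 1, 3).
So the schedule is: every Tuesday, Wednesday and Saturday.
Next Tuesday: 2015-12-22.
Next Wednesday: 2015-12-23.
The following Saturday is 2015-12-26.

2015-12-22, 2015-12-23, 2015-12-26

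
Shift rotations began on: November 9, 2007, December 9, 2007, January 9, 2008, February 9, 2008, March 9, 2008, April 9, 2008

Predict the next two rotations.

May 9, 2008; June 9, 2008

The day-of-month is always 9 (30, 31, 31, 29, 31 days between events).
So this recurs on the 9th of each month.
Next: May 2008 → May 9, 2008.
Next: June 2008 → June 9, 2008.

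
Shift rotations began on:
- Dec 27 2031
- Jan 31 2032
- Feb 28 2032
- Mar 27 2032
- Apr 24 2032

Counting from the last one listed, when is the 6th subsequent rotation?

Every date is a Saturday; gaps 35, 28, 28, 28 days.
Each is the last Saturday of its month (at least one falls on the 29th or later, ruling out '4th Saturday').
Last Saturday of May 2032: May 29 2032.
Last Saturday of June 2032: Jun 26 2032.
July 2032 ends with Saturday Jul 31 2032.
August 2032 ends with Saturday Aug 28 2032.
September 2032 ends with Saturday Sep 25 2032.
October 2032 ends with Saturday Oct 30 2032.

Oct 30 2032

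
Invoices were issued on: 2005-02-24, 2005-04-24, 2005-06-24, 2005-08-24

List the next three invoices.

2005-10-24, 2005-12-24, 2006-02-24

Gaps: 59, 61, 61 days — not constant. Every event is on the 24th of the month.
Pattern: the 24th of every 2 months.
October 2005: 2005-10-24.
Next: December 2005 → 2005-12-24.
February 2006: 2006-02-24.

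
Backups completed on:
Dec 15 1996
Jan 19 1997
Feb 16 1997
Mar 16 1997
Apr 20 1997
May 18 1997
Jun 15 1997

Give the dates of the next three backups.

Jul 20 1997, Aug 17 1997, Sep 21 1997

Gaps: 35, 28, 28, 35, 28, 28 days — a mix of 28 and 35. Every date is a Sunday.
Each is the 3rd Sunday of its month.
3rd Sunday of July 1997: Jul 20 1997.
3rd Sunday of August 1997: Aug 17 1997.
September 1997 — 3rd Sunday is Sep 21 1997.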